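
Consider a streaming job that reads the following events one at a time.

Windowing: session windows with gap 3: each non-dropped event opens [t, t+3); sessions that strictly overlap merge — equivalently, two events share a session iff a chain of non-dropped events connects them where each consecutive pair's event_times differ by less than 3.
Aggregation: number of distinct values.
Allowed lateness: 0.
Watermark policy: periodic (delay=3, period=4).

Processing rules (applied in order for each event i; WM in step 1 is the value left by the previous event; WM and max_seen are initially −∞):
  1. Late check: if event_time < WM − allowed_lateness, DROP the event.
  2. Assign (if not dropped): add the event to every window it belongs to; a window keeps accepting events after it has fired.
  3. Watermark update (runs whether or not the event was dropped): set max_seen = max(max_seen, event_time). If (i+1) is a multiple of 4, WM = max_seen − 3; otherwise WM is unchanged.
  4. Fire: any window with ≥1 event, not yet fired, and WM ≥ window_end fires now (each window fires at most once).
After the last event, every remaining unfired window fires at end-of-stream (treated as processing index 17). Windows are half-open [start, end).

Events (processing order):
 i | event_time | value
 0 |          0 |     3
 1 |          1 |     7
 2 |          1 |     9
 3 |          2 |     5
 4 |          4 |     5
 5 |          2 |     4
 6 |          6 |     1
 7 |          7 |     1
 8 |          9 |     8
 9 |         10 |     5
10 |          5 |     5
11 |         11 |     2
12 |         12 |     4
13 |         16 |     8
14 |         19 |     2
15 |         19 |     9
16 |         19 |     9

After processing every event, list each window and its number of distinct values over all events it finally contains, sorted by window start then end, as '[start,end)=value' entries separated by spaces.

i=0 t=0 v=3: → [0,3); WM=−∞
i=1 t=1 v=7: → [0,4); WM=−∞
i=2 t=1 v=9: → [0,4); WM=−∞
i=3 t=2 v=5: → [0,5); WM=-1
i=4 t=4 v=5: → [0,7); WM=-1
i=5 t=2 v=4: → [0,7); WM=-1
i=6 t=6 v=1: → [0,9); WM=-1
i=7 t=7 v=1: → [0,10); WM=4
i=8 t=9 v=8: → [0,12); WM=4
i=9 t=10 v=5: → [0,13); WM=4
i=10 t=5 v=5: → [0,13); WM=4
i=11 t=11 v=2: → [0,14); WM=8
i=12 t=12 v=4: → [0,15); WM=8
i=13 t=16 v=8: → [16,19); WM=8
i=14 t=19 v=2: → [19,22); WM=8
i=15 t=19 v=9: → [19,22); WM=16
i=16 t=19 v=9: → [19,22); WM=16

[0,15)=8 [16,19)=1 [19,22)=2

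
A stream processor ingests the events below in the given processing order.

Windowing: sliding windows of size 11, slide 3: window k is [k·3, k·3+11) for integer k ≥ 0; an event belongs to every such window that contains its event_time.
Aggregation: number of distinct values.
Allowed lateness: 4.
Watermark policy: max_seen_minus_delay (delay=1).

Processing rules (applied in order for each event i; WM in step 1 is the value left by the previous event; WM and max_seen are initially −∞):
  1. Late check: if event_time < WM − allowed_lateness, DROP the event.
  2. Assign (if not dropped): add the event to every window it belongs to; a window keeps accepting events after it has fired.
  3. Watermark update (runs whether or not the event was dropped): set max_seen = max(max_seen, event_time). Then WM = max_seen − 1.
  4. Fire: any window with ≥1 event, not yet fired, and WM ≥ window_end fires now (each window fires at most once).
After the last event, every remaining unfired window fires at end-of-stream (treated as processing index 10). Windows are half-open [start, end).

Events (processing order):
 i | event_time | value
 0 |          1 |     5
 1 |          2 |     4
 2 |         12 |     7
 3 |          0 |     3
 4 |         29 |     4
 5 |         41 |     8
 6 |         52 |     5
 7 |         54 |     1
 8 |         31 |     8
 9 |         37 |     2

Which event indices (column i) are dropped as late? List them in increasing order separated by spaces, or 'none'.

i=0 t=1 v=5: → [0,11); WM=0
i=1 t=2 v=4: → [0,11); WM=1
i=2 t=12 v=7: → [12,23),[9,20),[6,17),[3,14); WM=11; [0,11) fires=2
i=3 t=0 v=3: DROP (t<11-4); WM=11
i=4 t=29 v=4: → [27,38),[24,35),[21,32); WM=28; [3,14) fires=1 [6,17) fires=1 [9,20) fires=1 [12,23) fires=1
i=5 t=41 v=8: → [39,50),[36,47),[33,44); WM=40; [21,32) fires=1 [24,35) fires=1 [27,38) fires=1
i=6 t=52 v=5: → [51,62),[48,59),[45,56),[42,53); WM=51; [33,44) fires=1 [36,47) fires=1 [39,50) fires=1
i=7 t=54 v=1: → [54,65),[51,62),[48,59),[45,56); WM=53; [42,53) fires=1
i=8 t=31 v=8: DROP (t<53-4); WM=53
i=9 t=37 v=2: DROP (t<53-4); WM=53

3 8 9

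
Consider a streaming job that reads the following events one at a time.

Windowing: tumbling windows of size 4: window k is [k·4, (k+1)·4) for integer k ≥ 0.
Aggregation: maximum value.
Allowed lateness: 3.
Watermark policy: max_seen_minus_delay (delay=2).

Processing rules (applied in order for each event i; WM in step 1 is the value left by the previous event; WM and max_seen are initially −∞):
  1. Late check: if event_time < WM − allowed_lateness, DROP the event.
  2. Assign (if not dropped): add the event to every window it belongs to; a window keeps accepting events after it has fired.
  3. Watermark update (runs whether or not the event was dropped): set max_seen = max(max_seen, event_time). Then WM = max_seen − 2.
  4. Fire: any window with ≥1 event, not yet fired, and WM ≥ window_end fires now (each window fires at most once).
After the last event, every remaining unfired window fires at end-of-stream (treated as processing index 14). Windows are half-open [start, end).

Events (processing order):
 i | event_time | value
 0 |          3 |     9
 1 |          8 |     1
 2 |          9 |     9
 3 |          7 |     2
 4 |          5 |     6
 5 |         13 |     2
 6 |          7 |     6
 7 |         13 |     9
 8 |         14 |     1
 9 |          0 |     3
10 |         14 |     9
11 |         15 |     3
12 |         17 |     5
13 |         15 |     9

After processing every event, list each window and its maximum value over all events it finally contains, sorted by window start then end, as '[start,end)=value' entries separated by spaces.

i=0 t=3 v=9: → [0,4); WM=1
i=1 t=8 v=1: → [8,12); WM=6; [0,4) fires=9
i=2 t=9 v=9: → [8,12); WM=7
i=3 t=7 v=2: → [4,8); WM=7
i=4 t=5 v=6: → [4,8); WM=7
i=5 t=13 v=2: → [12,16); WM=11; [4,8) fires=6
i=6 t=7 v=6: DROP (t<11-3); WM=11
i=7 t=13 v=9: → [12,16); WM=11
i=8 t=14 v=1: → [12,16); WM=12; [8,12) fires=9
i=9 t=0 v=3: DROP (t<12-3); WM=12
i=10 t=14 v=9: → [12,16); WM=12
i=11 t=15 v=3: → [12,16); WM=13
i=12 t=17 v=5: → [16,20); WM=15
i=13 t=15 v=9: → [12,16); WM=15

[0,4)=9 [4,8)=6 [8,12)=9 [12,16)=9 [16,20)=5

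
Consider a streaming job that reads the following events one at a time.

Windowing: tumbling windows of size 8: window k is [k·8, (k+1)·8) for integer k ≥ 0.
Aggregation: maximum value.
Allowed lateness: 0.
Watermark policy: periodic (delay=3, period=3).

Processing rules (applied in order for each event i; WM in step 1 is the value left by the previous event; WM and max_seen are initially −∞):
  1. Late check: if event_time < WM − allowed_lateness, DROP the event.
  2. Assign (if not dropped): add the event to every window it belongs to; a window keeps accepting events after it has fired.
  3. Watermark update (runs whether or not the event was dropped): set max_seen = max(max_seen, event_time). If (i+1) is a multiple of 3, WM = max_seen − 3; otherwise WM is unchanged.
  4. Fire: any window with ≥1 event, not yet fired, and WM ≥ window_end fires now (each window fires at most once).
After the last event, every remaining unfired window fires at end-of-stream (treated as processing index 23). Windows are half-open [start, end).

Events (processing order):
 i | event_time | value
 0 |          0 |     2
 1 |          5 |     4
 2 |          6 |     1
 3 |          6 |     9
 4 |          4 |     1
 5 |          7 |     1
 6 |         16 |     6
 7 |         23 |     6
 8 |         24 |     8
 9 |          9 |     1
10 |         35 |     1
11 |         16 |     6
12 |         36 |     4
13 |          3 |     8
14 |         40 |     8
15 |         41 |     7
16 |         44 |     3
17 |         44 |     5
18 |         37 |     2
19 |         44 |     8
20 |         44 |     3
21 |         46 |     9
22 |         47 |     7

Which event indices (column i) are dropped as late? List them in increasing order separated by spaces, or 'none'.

i=0 t=0 v=2: → [0,8); WM=−∞
i=1 t=5 v=4: → [0,8); WM=−∞
i=2 t=6 v=1: → [0,8); WM=3
i=3 t=6 v=9: → [0,8); WM=3
i=4 t=4 v=1: → [0,8); WM=3
i=5 t=7 v=1: → [0,8); WM=4
i=6 t=16 v=6: → [16,24); WM=4
i=7 t=23 v=6: → [16,24); WM=4
i=8 t=24 v=8: → [24,32); WM=21; [0,8) fires=9
i=9 t=9 v=1: DROP (t<21-0); WM=21
i=10 t=35 v=1: → [32,40); WM=21
i=11 t=16 v=6: DROP (t<21-0); WM=32; [16,24) fires=6 [24,32) fires=8
i=12 t=36 v=4: → [32,40); WM=32
i=13 t=3 v=8: DROP (t<32-0); WM=32
i=14 t=40 v=8: → [40,48); WM=37
i=15 t=41 v=7: → [40,48); WM=37
i=16 t=44 v=3: → [40,48); WM=37
i=17 t=44 v=5: → [40,48); WM=41; [32,40) fires=4
i=18 t=37 v=2: DROP (t<41-0); WM=41
i=19 t=44 v=8: → [40,48); WM=41
i=20 t=44 v=3: → [40,48); WM=41
i=21 t=46 v=9: → [40,48); WM=41
i=22 t=47 v=7: → [40,48); WM=41

9 11 13 18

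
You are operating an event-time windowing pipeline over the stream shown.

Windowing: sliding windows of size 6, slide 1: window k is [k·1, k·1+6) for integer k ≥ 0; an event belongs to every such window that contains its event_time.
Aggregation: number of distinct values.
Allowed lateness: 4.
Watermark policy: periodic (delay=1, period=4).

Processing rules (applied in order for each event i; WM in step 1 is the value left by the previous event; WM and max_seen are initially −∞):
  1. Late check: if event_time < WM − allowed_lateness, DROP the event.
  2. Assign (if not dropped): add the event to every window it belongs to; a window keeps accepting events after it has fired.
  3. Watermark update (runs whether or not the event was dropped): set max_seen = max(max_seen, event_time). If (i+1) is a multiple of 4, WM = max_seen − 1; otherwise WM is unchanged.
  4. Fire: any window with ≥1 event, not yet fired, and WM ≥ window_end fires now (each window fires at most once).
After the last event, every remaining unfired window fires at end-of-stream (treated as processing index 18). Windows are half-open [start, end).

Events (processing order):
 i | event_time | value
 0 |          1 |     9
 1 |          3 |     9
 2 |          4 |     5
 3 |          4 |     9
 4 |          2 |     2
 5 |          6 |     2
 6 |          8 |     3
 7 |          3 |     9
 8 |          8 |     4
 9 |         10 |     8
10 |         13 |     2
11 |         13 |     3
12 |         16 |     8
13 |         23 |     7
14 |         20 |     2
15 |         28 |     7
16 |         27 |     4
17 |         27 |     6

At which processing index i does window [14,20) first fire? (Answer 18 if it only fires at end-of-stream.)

i=0 t=1 v=9: → [1,7),[0,6); WM=−∞
i=1 t=3 v=9: → [3,9),[2,8),[1,7),[0,6); WM=−∞
i=2 t=4 v=5: → [4,10),[3,9),[2,8),[1,7),[0,6); WM=−∞
i=3 t=4 v=9: → [4,10),[3,9),[2,8),[1,7),[0,6); WM=3
i=4 t=2 v=2: → [2,8),[1,7),[0,6); WM=3
i=5 t=6 v=2: → [6,12),[5,11),[4,10),[3,9),[2,8),[1,7); WM=3
i=6 t=8 v=3: → [8,14),[7,13),[6,12),[5,11),[4,10),[3,9); WM=3
i=7 t=3 v=9: → [3,9),[2,8),[1,7),[0,6); WM=7; [0,6) fires=3 [1,7) fires=3
i=8 t=8 v=4: → [8,14),[7,13),[6,12),[5,11),[4,10),[3,9); WM=7
i=9 t=10 v=8: → [10,16),[9,15),[8,14),[7,13),[6,12),[5,11); WM=7
i=10 t=13 v=2: → [13,19),[12,18),[11,17),[10,16),[9,15),[8,14); WM=7
i=11 t=13 v=3: → [13,19),[12,18),[11,17),[10,16),[9,15),[8,14); WM=12; [2,8) fires=3 [3,9) fires=5 [4,10) fires=5 [5,11) fires=4 [6,12) fires=4
i=12 t=16 v=8: → [16,22),[15,21),[14,20),[13,19),[12,18),[11,17); WM=12
i=13 t=23 v=7: → [23,29),[22,28),[21,27),[20,26),[19,25),[18,24); WM=12
i=14 t=20 v=2: → [20,26),[19,25),[18,24),[17,23),[16,22),[15,21); WM=12
i=15 t=28 v=7: → [28,34),[27,33),[26,32),[25,31),[24,30),[23,29); WM=27; [7,13) fires=3 [8,14) fires=4 [9,15) fires=3 [10,16) fires=3 [11,17) fires=3 [12,18) fires=3 [13,19) fires=3 [14,20) fires=1 [15,21) fires=2 [16,22) fires=2 [17,23) fires=1 [18,24) fires=2 [19,25) fires=2 [20,26) fires=2 [21,27) fires=1
i=16 t=27 v=4: → [27,33),[26,32),[25,31),[24,30),[23,29),[22,28); WM=27
i=17 t=27 v=6: → [27,33),[26,32),[25,31),[24,30),[23,29),[22,28); WM=27

15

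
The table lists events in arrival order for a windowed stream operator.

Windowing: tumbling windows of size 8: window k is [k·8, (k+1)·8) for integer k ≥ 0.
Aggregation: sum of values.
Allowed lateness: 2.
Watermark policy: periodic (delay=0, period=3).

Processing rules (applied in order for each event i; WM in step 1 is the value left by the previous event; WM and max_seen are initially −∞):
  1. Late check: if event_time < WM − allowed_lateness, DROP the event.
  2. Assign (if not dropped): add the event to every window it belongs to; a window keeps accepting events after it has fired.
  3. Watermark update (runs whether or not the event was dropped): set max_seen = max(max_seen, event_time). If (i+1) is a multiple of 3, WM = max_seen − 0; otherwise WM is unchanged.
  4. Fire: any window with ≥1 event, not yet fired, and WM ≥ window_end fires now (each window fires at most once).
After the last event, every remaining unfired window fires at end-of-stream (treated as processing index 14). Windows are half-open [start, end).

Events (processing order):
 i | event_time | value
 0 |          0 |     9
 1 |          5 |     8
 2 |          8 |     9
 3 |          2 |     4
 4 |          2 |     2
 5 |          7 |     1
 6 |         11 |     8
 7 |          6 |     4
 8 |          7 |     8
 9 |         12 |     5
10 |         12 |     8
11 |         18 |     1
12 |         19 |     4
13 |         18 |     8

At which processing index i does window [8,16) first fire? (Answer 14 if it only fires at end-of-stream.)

i=0 t=0 v=9: → [0,8); WM=−∞
i=1 t=5 v=8: → [0,8); WM=−∞
i=2 t=8 v=9: → [8,16); WM=8; [0,8) fires=17
i=3 t=2 v=4: DROP (t<8-2); WM=8
i=4 t=2 v=2: DROP (t<8-2); WM=8
i=5 t=7 v=1: → [0,8); WM=8
i=6 t=11 v=8: → [8,16); WM=8
i=7 t=6 v=4: → [0,8); WM=8
i=8 t=7 v=8: → [0,8); WM=11
i=9 t=12 v=5: → [8,16); WM=11
i=10 t=12 v=8: → [8,16); WM=11
i=11 t=18 v=1: → [16,24); WM=18; [8,16) fires=30
i=12 t=19 v=4: → [16,24); WM=18
i=13 t=18 v=8: → [16,24); WM=18

11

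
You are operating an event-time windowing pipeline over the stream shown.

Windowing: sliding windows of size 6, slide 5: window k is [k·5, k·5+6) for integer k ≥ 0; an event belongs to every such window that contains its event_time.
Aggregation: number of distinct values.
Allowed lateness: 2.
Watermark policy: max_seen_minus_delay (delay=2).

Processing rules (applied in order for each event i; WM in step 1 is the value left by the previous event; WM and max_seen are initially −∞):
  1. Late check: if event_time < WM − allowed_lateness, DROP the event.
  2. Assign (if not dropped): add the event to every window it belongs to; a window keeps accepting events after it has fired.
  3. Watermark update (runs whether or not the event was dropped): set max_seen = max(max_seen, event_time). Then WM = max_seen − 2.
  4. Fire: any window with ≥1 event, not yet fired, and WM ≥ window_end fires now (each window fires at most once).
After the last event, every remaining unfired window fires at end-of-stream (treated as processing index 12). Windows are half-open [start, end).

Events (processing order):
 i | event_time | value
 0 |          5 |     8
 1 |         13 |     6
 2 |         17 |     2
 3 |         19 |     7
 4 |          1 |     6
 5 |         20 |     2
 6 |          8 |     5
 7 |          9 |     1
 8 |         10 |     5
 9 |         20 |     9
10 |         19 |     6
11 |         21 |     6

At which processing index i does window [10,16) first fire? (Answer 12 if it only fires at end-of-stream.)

3

i=0 t=5 v=8: → [5,11),[0,6); WM=3
i=1 t=13 v=6: → [10,16); WM=11; [0,6) fires=1 [5,11) fires=1
i=2 t=17 v=2: → [15,21); WM=15
i=3 t=19 v=7: → [15,21); WM=17; [10,16) fires=1
i=4 t=1 v=6: DROP (t<17-2); WM=17
i=5 t=20 v=2: → [20,26),[15,21); WM=18
i=6 t=8 v=5: DROP (t<18-2); WM=18
i=7 t=9 v=1: DROP (t<18-2); WM=18
i=8 t=10 v=5: DROP (t<18-2); WM=18
i=9 t=20 v=9: → [20,26),[15,21); WM=18
i=10 t=19 v=6: → [15,21); WM=18
i=11 t=21 v=6: → [20,26); WM=19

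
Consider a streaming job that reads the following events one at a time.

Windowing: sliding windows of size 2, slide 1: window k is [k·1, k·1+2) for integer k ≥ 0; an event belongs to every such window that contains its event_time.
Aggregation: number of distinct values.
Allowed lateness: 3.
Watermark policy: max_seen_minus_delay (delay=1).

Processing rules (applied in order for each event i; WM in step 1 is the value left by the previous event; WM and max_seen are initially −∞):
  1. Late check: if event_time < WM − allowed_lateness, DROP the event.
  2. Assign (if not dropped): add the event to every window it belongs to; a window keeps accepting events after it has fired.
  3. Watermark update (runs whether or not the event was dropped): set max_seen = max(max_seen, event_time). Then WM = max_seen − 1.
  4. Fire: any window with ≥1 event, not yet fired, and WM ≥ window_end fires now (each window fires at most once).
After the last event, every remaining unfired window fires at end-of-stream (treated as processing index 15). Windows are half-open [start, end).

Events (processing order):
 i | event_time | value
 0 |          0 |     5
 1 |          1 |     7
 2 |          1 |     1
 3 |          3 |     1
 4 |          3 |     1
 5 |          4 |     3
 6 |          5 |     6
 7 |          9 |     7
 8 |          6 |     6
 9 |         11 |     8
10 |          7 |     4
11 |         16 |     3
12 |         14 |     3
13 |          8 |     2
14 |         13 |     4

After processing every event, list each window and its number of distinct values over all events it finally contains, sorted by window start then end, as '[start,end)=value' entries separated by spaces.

[0,2)=3 [1,3)=2 [2,4)=1 [3,5)=2 [4,6)=2 [5,7)=1 [6,8)=2 [7,9)=1 [8,10)=1 [9,11)=1 [10,12)=1 [11,13)=1 [12,14)=1 [13,15)=2 [14,16)=1 [15,17)=1 [16,18)=1

i=0 t=0 v=5: → [0,2); WM=-1
i=1 t=1 v=7: → [1,3),[0,2); WM=0
i=2 t=1 v=1: → [1,3),[0,2); WM=0
i=3 t=3 v=1: → [3,5),[2,4); WM=2; [0,2) fires=3
i=4 t=3 v=1: → [3,5),[2,4); WM=2
i=5 t=4 v=3: → [4,6),[3,5); WM=3; [1,3) fires=2
i=6 t=5 v=6: → [5,7),[4,6); WM=4; [2,4) fires=1
i=7 t=9 v=7: → [9,11),[8,10); WM=8; [3,5) fires=2 [4,6) fires=2 [5,7) fires=1
i=8 t=6 v=6: → [6,8),[5,7); WM=8; [6,8) fires=1
i=9 t=11 v=8: → [11,13),[10,12); WM=10; [8,10) fires=1
i=10 t=7 v=4: → [7,9),[6,8); WM=10; [7,9) fires=1
i=11 t=16 v=3: → [16,18),[15,17); WM=15; [9,11) fires=1 [10,12) fires=1 [11,13) fires=1
i=12 t=14 v=3: → [14,16),[13,15); WM=15; [13,15) fires=1
i=13 t=8 v=2: DROP (t<15-3); WM=15
i=14 t=13 v=4: → [13,15),[12,14); WM=15; [12,14) fires=1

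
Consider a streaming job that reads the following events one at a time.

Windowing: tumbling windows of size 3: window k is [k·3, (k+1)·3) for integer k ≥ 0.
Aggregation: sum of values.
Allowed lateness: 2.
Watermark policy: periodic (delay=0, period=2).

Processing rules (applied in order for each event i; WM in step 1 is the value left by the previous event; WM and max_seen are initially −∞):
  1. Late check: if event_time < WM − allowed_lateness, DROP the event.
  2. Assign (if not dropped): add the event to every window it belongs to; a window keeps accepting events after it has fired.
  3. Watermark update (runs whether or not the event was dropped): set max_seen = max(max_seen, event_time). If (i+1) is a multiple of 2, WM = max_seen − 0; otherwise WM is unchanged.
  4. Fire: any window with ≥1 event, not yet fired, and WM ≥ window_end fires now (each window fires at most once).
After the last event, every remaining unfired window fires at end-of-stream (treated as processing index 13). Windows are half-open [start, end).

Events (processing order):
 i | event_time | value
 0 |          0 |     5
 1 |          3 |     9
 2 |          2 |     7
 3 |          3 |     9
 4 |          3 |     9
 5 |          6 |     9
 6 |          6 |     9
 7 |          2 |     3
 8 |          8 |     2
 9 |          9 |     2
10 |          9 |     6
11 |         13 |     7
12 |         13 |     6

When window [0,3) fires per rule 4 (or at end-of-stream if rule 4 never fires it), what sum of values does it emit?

i=0 t=0 v=5: → [0,3); WM=−∞
i=1 t=3 v=9: → [3,6); WM=3; [0,3) fires=5
i=2 t=2 v=7: → [0,3); WM=3
i=3 t=3 v=9: → [3,6); WM=3
i=4 t=3 v=9: → [3,6); WM=3
i=5 t=6 v=9: → [6,9); WM=6; [3,6) fires=27
i=6 t=6 v=9: → [6,9); WM=6
i=7 t=2 v=3: DROP (t<6-2); WM=6
i=8 t=8 v=2: → [6,9); WM=6
i=9 t=9 v=2: → [9,12); WM=9; [6,9) fires=20
i=10 t=9 v=6: → [9,12); WM=9
i=11 t=13 v=7: → [12,15); WM=13; [9,12) fires=8
i=12 t=13 v=6: → [12,15); WM=13

5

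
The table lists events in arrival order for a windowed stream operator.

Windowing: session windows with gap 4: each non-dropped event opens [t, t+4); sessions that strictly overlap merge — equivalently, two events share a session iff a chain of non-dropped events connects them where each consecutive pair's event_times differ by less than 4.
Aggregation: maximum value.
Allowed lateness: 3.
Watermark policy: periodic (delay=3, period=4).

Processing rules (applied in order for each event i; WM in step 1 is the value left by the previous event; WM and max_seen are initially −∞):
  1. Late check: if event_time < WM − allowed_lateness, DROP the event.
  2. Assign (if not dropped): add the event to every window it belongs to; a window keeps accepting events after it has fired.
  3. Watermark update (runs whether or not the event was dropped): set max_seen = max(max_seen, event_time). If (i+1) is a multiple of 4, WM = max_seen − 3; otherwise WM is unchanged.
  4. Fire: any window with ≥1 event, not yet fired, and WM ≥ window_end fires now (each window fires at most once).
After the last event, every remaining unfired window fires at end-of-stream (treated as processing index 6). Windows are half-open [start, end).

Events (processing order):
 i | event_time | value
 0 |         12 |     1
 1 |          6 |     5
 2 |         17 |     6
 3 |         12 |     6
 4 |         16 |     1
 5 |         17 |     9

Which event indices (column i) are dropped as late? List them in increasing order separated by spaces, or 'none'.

i=0 t=12 v=1: → [12,16); WM=−∞
i=1 t=6 v=5: → [6,10); WM=−∞
i=2 t=17 v=6: → [17,21); WM=−∞
i=3 t=12 v=6: → [12,16); WM=14
i=4 t=16 v=1: → [16,21); WM=14
i=5 t=17 v=9: → [16,21); WM=14

none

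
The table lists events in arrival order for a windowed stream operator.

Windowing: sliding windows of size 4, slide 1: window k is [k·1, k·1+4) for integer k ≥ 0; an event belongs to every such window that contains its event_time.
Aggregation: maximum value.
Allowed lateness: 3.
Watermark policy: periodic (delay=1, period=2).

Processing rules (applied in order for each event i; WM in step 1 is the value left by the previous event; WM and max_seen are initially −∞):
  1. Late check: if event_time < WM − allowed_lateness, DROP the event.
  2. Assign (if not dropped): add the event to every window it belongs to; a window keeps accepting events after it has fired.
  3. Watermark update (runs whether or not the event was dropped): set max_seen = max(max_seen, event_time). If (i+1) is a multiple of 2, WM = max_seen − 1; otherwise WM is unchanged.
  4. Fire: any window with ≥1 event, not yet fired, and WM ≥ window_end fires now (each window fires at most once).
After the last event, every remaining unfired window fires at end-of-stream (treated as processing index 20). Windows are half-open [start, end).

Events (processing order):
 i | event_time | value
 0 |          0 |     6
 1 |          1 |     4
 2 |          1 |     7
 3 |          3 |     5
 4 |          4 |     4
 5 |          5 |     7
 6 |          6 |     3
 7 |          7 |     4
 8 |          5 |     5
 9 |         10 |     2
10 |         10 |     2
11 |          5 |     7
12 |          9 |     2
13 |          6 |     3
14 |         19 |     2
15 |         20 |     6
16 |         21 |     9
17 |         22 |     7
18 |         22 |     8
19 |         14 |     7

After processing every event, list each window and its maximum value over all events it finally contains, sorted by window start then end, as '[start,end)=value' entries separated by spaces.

[0,4)=7 [1,5)=7 [2,6)=7 [3,7)=7 [4,8)=7 [5,9)=7 [6,10)=4 [7,11)=4 [8,12)=2 [9,13)=2 [10,14)=2 [16,20)=2 [17,21)=6 [18,22)=9 [19,23)=9 [20,24)=9 [21,25)=9 [22,26)=8

i=0 t=0 v=6: → [0,4); WM=−∞
i=1 t=1 v=4: → [1,5),[0,4); WM=0
i=2 t=1 v=7: → [1,5),[0,4); WM=0
i=3 t=3 v=5: → [3,7),[2,6),[1,5),[0,4); WM=2
i=4 t=4 v=4: → [4,8),[3,7),[2,6),[1,5); WM=2
i=5 t=5 v=7: → [5,9),[4,8),[3,7),[2,6); WM=4; [0,4) fires=7
i=6 t=6 v=3: → [6,10),[5,9),[4,8),[3,7); WM=4
i=7 t=7 v=4: → [7,11),[6,10),[5,9),[4,8); WM=6; [1,5) fires=7 [2,6) fires=7
i=8 t=5 v=5: → [5,9),[4,8),[3,7),[2,6); WM=6
i=9 t=10 v=2: → [10,14),[9,13),[8,12),[7,11); WM=9; [3,7) fires=7 [4,8) fires=7 [5,9) fires=7
i=10 t=10 v=2: → [10,14),[9,13),[8,12),[7,11); WM=9
i=11 t=5 v=7: DROP (t<9-3); WM=9
i=12 t=9 v=2: → [9,13),[8,12),[7,11),[6,10); WM=9
i=13 t=6 v=3: → [6,10),[5,9),[4,8),[3,7); WM=9
i=14 t=19 v=2: → [19,23),[18,22),[17,21),[16,20); WM=9
i=15 t=20 v=6: → [20,24),[19,23),[18,22),[17,21); WM=19; [6,10) fires=4 [7,11) fires=4 [8,12) fires=2 [9,13) fires=2 [10,14) fires=2
i=16 t=21 v=9: → [21,25),[20,24),[19,23),[18,22); WM=19
i=17 t=22 v=7: → [22,26),[21,25),[20,24),[19,23); WM=21; [16,20) fires=2 [17,21) fires=6
i=18 t=22 v=8: → [22,26),[21,25),[20,24),[19,23); WM=21
i=19 t=14 v=7: DROP (t<21-3); WM=21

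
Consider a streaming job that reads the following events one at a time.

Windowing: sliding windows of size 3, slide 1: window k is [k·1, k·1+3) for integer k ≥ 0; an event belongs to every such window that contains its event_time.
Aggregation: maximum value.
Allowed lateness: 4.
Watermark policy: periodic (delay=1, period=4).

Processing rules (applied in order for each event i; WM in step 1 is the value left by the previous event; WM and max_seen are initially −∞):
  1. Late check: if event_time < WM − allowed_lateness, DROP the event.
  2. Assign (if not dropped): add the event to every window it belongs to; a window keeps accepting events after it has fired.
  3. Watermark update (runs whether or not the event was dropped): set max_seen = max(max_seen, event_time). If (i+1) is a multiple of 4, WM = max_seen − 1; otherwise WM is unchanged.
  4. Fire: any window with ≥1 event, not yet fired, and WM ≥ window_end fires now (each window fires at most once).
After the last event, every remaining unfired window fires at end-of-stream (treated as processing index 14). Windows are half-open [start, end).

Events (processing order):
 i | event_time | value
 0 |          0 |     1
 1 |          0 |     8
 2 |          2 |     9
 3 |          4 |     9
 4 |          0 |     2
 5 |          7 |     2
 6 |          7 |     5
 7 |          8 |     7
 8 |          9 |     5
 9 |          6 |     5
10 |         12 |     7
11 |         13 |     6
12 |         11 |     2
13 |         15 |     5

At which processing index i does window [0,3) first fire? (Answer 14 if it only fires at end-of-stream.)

i=0 t=0 v=1: → [0,3); WM=−∞
i=1 t=0 v=8: → [0,3); WM=−∞
i=2 t=2 v=9: → [2,5),[1,4),[0,3); WM=−∞
i=3 t=4 v=9: → [4,7),[3,6),[2,5); WM=3; [0,3) fires=9
i=4 t=0 v=2: → [0,3); WM=3
i=5 t=7 v=2: → [7,10),[6,9),[5,8); WM=3
i=6 t=7 v=5: → [7,10),[6,9),[5,8); WM=3
i=7 t=8 v=7: → [8,11),[7,10),[6,9); WM=7; [1,4) fires=9 [2,5) fires=9 [3,6) fires=9 [4,7) fires=9
i=8 t=9 v=5: → [9,12),[8,11),[7,10); WM=7
i=9 t=6 v=5: → [6,9),[5,8),[4,7); WM=7
i=10 t=12 v=7: → [12,15),[11,14),[10,13); WM=7
i=11 t=13 v=6: → [13,16),[12,15),[11,14); WM=12; [5,8) fires=5 [6,9) fires=7 [7,10) fires=7 [8,11) fires=7 [9,12) fires=5
i=12 t=11 v=2: → [11,14),[10,13),[9,12); WM=12
i=13 t=15 v=5: → [15,18),[14,17),[13,16); WM=12

3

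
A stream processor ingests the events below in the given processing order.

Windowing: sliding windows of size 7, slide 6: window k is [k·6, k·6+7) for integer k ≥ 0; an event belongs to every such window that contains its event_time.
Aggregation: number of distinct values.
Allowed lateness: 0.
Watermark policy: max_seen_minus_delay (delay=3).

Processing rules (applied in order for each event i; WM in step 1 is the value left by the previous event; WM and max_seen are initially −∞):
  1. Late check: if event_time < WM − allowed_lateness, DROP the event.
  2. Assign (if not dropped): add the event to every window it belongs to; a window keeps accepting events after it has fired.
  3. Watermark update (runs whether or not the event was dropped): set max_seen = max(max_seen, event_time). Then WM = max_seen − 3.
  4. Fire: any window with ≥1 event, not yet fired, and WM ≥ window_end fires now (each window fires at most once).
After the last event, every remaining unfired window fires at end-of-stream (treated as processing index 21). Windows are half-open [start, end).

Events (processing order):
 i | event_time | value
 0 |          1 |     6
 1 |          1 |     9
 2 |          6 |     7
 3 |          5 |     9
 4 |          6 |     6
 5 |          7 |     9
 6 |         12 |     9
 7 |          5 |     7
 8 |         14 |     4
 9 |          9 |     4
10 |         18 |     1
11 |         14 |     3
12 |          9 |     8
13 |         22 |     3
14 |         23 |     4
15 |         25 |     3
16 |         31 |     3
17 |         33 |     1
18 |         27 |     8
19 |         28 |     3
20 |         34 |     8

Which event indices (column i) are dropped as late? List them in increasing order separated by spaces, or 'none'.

7 9 11 12 18 19

i=0 t=1 v=6: → [0,7); WM=-2
i=1 t=1 v=9: → [0,7); WM=-2
i=2 t=6 v=7: → [6,13),[0,7); WM=3
i=3 t=5 v=9: → [0,7); WM=3
i=4 t=6 v=6: → [6,13),[0,7); WM=3
i=5 t=7 v=9: → [6,13); WM=4
i=6 t=12 v=9: → [12,19),[6,13); WM=9; [0,7) fires=3
i=7 t=5 v=7: DROP (t<9-0); WM=9
i=8 t=14 v=4: → [12,19); WM=11
i=9 t=9 v=4: DROP (t<11-0); WM=11
i=10 t=18 v=1: → [18,25),[12,19); WM=15; [6,13) fires=3
i=11 t=14 v=3: DROP (t<15-0); WM=15
i=12 t=9 v=8: DROP (t<15-0); WM=15
i=13 t=22 v=3: → [18,25); WM=19; [12,19) fires=3
i=14 t=23 v=4: → [18,25); WM=20
i=15 t=25 v=3: → [24,31); WM=22
i=16 t=31 v=3: → [30,37); WM=28; [18,25) fires=3
i=17 t=33 v=1: → [30,37); WM=30
i=18 t=27 v=8: DROP (t<30-0); WM=30
i=19 t=28 v=3: DROP (t<30-0); WM=30
i=20 t=34 v=8: → [30,37); WM=31; [24,31) fires=1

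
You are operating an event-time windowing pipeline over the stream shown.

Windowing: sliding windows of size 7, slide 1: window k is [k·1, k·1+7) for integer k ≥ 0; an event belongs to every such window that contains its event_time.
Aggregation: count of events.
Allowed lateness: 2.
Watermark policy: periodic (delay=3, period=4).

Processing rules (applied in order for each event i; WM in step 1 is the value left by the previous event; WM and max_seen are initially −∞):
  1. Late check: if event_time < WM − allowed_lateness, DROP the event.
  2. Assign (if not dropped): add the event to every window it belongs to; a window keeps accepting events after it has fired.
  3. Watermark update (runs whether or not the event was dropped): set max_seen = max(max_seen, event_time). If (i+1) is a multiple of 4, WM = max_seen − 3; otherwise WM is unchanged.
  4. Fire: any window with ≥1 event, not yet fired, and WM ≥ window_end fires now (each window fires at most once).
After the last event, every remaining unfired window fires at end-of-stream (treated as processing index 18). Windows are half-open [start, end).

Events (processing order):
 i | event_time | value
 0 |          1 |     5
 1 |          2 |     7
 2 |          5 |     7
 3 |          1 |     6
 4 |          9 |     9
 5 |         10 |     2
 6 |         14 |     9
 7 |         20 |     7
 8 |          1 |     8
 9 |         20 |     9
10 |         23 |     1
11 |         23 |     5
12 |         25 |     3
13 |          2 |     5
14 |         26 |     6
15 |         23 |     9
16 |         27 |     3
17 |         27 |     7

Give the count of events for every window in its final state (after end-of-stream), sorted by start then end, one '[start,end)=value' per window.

[0,7)=4 [1,8)=4 [2,9)=2 [3,10)=2 [4,11)=3 [5,12)=3 [6,13)=2 [7,14)=2 [8,15)=3 [9,16)=3 [10,17)=2 [11,18)=1 [12,19)=1 [13,20)=1 [14,21)=3 [15,22)=2 [16,23)=2 [17,24)=5 [18,25)=5 [19,26)=6 [20,27)=7 [21,28)=7 [22,29)=7 [23,30)=7 [24,31)=4 [25,32)=4 [26,33)=3 [27,34)=2

i=0 t=1 v=5: → [1,8),[0,7); WM=−∞
i=1 t=2 v=7: → [2,9),[1,8),[0,7); WM=−∞
i=2 t=5 v=7: → [5,12),[4,11),[3,10),[2,9),[1,8),[0,7); WM=−∞
i=3 t=1 v=6: → [1,8),[0,7); WM=2
i=4 t=9 v=9: → [9,16),[8,15),[7,14),[6,13),[5,12),[4,11),[3,10); WM=2
i=5 t=10 v=2: → [10,17),[9,16),[8,15),[7,14),[6,13),[5,12),[4,11); WM=2
i=6 t=14 v=9: → [14,21),[13,20),[12,19),[11,18),[10,17),[9,16),[8,15); WM=2
i=7 t=20 v=7: → [20,27),[19,26),[18,25),[17,24),[16,23),[15,22),[14,21); WM=17; [0,7) fires=4 [1,8) fires=4 [2,9) fires=2 [3,10) fires=2 [4,11) fires=3 [5,12) fires=3 [6,13) fires=2 [7,14) fires=2 [8,15) fires=3 [9,16) fires=3 [10,17) fires=2
i=8 t=1 v=8: DROP (t<17-2); WM=17
i=9 t=20 v=9: → [20,27),[19,26),[18,25),[17,24),[16,23),[15,22),[14,21); WM=17
i=10 t=23 v=1: → [23,30),[22,29),[21,28),[20,27),[19,26),[18,25),[17,24); WM=17
i=11 t=23 v=5: → [23,30),[22,29),[21,28),[20,27),[19,26),[18,25),[17,24); WM=20; [11,18) fires=1 [12,19) fires=1 [13,20) fires=1
i=12 t=25 v=3: → [25,32),[24,31),[23,30),[22,29),[21,28),[20,27),[19,26); WM=20
i=13 t=2 v=5: DROP (t<20-2); WM=20
i=14 t=26 v=6: → [26,33),[25,32),[24,31),[23,30),[22,29),[21,28),[20,27); WM=20
i=15 t=23 v=9: → [23,30),[22,29),[21,28),[20,27),[19,26),[18,25),[17,24); WM=23; [14,21) fires=3 [15,22) fires=2 [16,23) fires=2
i=16 t=27 v=3: → [27,34),[26,33),[25,32),[24,31),[23,30),[22,29),[21,28); WM=23
i=17 t=27 v=7: → [27,34),[26,33),[25,32),[24,31),[23,30),[22,29),[21,28); WM=23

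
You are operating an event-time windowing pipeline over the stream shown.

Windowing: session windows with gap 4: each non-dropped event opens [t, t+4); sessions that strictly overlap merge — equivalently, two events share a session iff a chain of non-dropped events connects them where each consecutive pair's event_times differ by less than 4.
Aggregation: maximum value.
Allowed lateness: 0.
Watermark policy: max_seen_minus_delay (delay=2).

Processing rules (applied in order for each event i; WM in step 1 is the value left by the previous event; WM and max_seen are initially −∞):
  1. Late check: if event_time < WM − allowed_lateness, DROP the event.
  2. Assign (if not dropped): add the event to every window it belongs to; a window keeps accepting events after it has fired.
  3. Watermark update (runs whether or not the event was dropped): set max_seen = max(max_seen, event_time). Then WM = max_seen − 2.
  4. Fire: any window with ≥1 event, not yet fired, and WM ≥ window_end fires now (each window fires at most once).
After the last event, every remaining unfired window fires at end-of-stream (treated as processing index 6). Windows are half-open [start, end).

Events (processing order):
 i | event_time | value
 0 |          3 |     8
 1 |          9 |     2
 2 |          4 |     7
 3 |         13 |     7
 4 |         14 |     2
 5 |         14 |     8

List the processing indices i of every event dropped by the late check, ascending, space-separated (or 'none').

i=0 t=3 v=8: → [3,7); WM=1
i=1 t=9 v=2: → [9,13); WM=7
i=2 t=4 v=7: DROP (t<7-0); WM=7
i=3 t=13 v=7: → [13,17); WM=11
i=4 t=14 v=2: → [13,18); WM=12
i=5 t=14 v=8: → [13,18); WM=12

2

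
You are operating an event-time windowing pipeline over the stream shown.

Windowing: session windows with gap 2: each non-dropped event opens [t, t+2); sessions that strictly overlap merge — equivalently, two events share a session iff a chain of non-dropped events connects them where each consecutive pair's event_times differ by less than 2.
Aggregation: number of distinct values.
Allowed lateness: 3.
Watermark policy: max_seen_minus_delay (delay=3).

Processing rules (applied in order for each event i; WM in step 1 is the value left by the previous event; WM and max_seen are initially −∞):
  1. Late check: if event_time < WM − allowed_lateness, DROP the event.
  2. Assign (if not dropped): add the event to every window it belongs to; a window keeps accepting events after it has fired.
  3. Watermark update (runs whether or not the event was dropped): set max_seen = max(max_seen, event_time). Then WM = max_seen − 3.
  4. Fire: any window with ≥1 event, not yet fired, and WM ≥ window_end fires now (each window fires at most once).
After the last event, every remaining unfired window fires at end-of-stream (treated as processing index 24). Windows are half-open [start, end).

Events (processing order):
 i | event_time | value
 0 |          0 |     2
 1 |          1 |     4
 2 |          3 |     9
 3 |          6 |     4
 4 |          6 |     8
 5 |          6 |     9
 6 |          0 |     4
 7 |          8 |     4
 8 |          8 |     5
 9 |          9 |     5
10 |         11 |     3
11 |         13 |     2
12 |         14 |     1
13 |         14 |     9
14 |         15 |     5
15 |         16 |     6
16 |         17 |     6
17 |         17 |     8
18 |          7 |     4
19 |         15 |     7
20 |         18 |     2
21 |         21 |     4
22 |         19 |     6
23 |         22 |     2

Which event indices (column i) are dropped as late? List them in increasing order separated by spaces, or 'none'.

18

i=0 t=0 v=2: → [0,2); WM=-3
i=1 t=1 v=4: → [0,3); WM=-2
i=2 t=3 v=9: → [3,5); WM=0
i=3 t=6 v=4: → [6,8); WM=3
i=4 t=6 v=8: → [6,8); WM=3
i=5 t=6 v=9: → [6,8); WM=3
i=6 t=0 v=4: → [0,3); WM=3
i=7 t=8 v=4: → [8,10); WM=5
i=8 t=8 v=5: → [8,10); WM=5
i=9 t=9 v=5: → [8,11); WM=6
i=10 t=11 v=3: → [11,13); WM=8
i=11 t=13 v=2: → [13,15); WM=10
i=12 t=14 v=1: → [13,16); WM=11
i=13 t=14 v=9: → [13,16); WM=11
i=14 t=15 v=5: → [13,17); WM=12
i=15 t=16 v=6: → [13,18); WM=13
i=16 t=17 v=6: → [13,19); WM=14
i=17 t=17 v=8: → [13,19); WM=14
i=18 t=7 v=4: DROP (t<14-3); WM=14
i=19 t=15 v=7: → [13,19); WM=14
i=20 t=18 v=2: → [13,20); WM=15
i=21 t=21 v=4: → [21,23); WM=18
i=22 t=19 v=6: → [13,21); WM=18
i=23 t=22 v=2: → [21,24); WM=19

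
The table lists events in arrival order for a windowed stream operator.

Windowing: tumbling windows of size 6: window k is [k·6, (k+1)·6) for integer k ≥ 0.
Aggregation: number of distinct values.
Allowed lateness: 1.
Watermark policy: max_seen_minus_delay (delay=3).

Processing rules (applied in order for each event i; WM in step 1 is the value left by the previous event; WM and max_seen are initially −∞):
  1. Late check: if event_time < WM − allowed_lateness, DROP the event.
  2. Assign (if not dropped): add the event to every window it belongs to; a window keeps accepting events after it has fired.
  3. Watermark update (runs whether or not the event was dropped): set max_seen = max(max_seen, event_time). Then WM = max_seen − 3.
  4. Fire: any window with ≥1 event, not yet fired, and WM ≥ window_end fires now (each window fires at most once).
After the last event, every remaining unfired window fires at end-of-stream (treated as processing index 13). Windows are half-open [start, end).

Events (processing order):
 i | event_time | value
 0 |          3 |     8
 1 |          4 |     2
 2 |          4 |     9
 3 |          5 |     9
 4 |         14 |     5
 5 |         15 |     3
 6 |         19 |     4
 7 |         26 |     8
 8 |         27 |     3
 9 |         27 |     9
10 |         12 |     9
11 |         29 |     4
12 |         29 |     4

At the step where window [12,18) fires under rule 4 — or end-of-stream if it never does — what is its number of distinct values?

2

i=0 t=3 v=8: → [0,6); WM=0
i=1 t=4 v=2: → [0,6); WM=1
i=2 t=4 v=9: → [0,6); WM=1
i=3 t=5 v=9: → [0,6); WM=2
i=4 t=14 v=5: → [12,18); WM=11; [0,6) fires=3
i=5 t=15 v=3: → [12,18); WM=12
i=6 t=19 v=4: → [18,24); WM=16
i=7 t=26 v=8: → [24,30); WM=23; [12,18) fires=2
i=8 t=27 v=3: → [24,30); WM=24; [18,24) fires=1
i=9 t=27 v=9: → [24,30); WM=24
i=10 t=12 v=9: DROP (t<24-1); WM=24
i=11 t=29 v=4: → [24,30); WM=26
i=12 t=29 v=4: → [24,30); WM=26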